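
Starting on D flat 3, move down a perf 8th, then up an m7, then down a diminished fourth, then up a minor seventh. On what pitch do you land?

Down a perfect octave from Db3: Db2 (12 semitones down).
A minor seventh up from Db2 is Cb3.
Cb3 down a diminished fourth → G2 (4 semitones).
G2 up a minor seventh → F3 (10 semitones).

F 3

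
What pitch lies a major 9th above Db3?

Eb4

Counting two letter names plus an octave up from D lands on E.
A major ninth is 14 semitones; 14 semitones up from Db3 gives Eb4.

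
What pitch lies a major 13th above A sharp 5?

Counting six letter names plus an octave up from A lands on F.
Moving 21 semitones up from A#5 (the size of a major thirteenth) reaches F##7.

F double-sharp 7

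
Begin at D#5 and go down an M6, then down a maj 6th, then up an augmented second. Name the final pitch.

B#3

Down a major sixth from D#5: F#4 (9 semitones down).
Down a major sixth from F#4: A3 (9 semitones down).
Up an augmented second from A3: B#3 (3 semitones up).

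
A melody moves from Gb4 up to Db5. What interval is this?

perfect fifth

G to D spans five letter names (G-A-B-C-D), so the interval is some kind of fifth.
The perfect fifth spans 7 semitones, and Gb4 to Db5 is exactly 7 semitones — so this is a perfect fifth.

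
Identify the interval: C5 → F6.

C to F spans four letter names (C-D-E-F), plus an octave: an eleventh.
The perfect eleventh spans 17 semitones, and C5 to F6 is exactly 17 semitones — so this is a perfect eleventh.
(Equivalently, a compound perfect fourth: a perfect fourth plus an octave.)

perfect eleventh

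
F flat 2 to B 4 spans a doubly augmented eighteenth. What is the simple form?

AA4

Subtracting seven from the interval number removes an octave: 18 − 14 = 4.
That makes a doubly augmented eighteenth a compound doubly augmented fourth — 2 octaves plus a doubly augmented fourth.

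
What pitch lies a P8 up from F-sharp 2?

An octave keeps the letter name F, an octave up from F.
Moving 12 semitones up from F#2 (the size of a perfect octave) reaches F#3.

F-sharp 3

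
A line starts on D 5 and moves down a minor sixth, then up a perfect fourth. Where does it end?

B 4

A minor sixth down from D5 is F#4.
A perfect fourth up from F#4 is B4.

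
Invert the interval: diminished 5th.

Interval numbers invert to sum to nine: 5 + 4 = 9, so a fifth inverts to a fourth.
Quality inverts too: diminished becomes augmented. That makes the inversion an augmented fourth.

augmented fourth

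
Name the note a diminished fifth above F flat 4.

C double-flat 5

Counting five letter names up from F lands on C.
Moving 6 semitones up from Fb4 (the size of a diminished fifth) reaches Cbb5.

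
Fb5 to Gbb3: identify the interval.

major 14th

Descending from Fb5 to Gbb3 is the same interval as ascending Gbb3 to Fb5.
G to F spans seven letter names (G-A-B-C-D-E-F), plus an octave: a fourteenth.
The major fourteenth spans 23 semitones, and Gbb3 to Fb5 is exactly 23 semitones — so this is a major fourteenth.
(Equivalently, a compound major seventh: a major seventh plus an octave.)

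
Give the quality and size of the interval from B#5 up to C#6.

B to C spans two letter names (B-C): a second.
At 1 semitone, B#5→C#6 falls one short of a major second: minor.

m2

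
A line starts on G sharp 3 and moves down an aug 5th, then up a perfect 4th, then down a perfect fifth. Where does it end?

B flat 2

An augmented fifth down from G#3 is C3.
C3 up a perfect fourth → F3 (5 semitones).
F3 down a perfect fifth → Bb2 (7 semitones).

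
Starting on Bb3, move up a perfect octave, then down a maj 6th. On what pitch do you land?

Db4

Up a perfect octave from Bb3: Bb4 (12 semitones up).
Down a major sixth from Bb4: Db4 (9 semitones down).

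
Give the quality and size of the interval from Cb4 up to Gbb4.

C to G spans five letter names (C-D-E-F-G) — that makes it a fifth of some quality.
The perfect fifth is 7 semitones; here we have 6, one semitone narrower: diminished.

diminished 5th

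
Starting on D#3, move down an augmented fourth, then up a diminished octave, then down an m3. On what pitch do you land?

F3

Down an augmented fourth from D#3: A2 (6 semitones down).
A diminished octave up from A2 is Ab3.
Down a minor third from Ab3: F3 (3 semitones down).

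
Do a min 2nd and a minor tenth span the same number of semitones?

No

A minor second spans 1 semitone; a minor tenth spans 15 semitones. They differ by 14.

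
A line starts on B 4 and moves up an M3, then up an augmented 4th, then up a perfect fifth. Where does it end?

B4 up a major third → D#5 (4 semitones).
An augmented fourth up from D#5 is G##5.
G##5 up a perfect fifth → D##6 (7 semitones).

D double-sharp 6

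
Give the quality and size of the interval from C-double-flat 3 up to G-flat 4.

augmented twelfth

C to G spans five letter names (C-D-E-F-G), plus an octave: a twelfth.
The perfect twelfth is 19 semitones; here we have 20, one semitone wider: augmented.
(Equivalently, a compound augmented fifth: an augmented fifth plus an octave.)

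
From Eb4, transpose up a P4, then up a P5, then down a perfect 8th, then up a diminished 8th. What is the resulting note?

Ebb5

Up a perfect fourth from Eb4: Ab4 (5 semitones up).
Up a perfect fifth from Ab4: Eb5 (7 semitones up).
A perfect octave down from Eb5 is Eb4.
A diminished octave up from Eb4 is Ebb5.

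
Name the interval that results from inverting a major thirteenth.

First reduce the compound major thirteenth to its simple form, a major sixth.
Interval numbers invert to sum to nine: 6 + 3 = 9, so a sixth inverts to a third.
The quality also flips — major becomes minor — giving a minor third.

minor 3rd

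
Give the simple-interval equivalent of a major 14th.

Subtracting seven from the interval number removes an octave: 14 − 7 = 7.
So a major fourteenth is an octave plus a major seventh. The quality is unchanged.

major 7th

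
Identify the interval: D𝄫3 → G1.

doubly diminished 12th

Descending from Dbb3 to G1 is the same interval as ascending G1 to Dbb3.
G to D spans five letter names (G-A-B-C-D), plus an octave: a twelfth.
G1 to Dbb3 spans 17 semitones — two semitones narrower than the perfect twelfth (19) — giving a doubly diminished twelfth.
(Equivalently, a compound doubly diminished fifth: a doubly diminished fifth plus an octave.)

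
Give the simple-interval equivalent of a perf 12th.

perfect 5th

Take out an octave (7 from the number): 12 − 7 = 5.
So a perfect twelfth is an octave plus a perfect fifth. The quality is unchanged.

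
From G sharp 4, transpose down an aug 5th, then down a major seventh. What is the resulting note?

D flat 3

An augmented fifth down from G#4 is C4.
A major seventh down from C4 is Db3.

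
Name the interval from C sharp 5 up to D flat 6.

diminished 9th

C to D spans two letter names (C-D), plus an octave — that makes it a ninth of some quality.
C#5 to Db6 spans 12 semitones — two semitones narrower than the major ninth (14) — giving a diminished ninth.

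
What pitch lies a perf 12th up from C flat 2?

G flat 3

The twelfth's letter: C up five letter names plus an octave → G.
Moving 19 semitones up from Cb2 (the size of a perfect twelfth) reaches Gb3.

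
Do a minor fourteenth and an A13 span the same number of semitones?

Yes

Both span 22 semitones: a minor fourteenth and an augmented thirteenth are the same chromatic distance.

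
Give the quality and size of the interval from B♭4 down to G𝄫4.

Descending from Bb4 to Gbb4 is the same interval as ascending Gbb4 to Bb4.
G to B spans three letter names (G-A-B): a third.
Gbb4 to Bb4 spans 5 semitones — one semitone wider than the major third (4) — giving an augmented third.

augmented third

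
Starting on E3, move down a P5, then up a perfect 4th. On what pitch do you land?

D3

E3 down a perfect fifth → A2 (7 semitones).
A perfect fourth up from A2 is D3.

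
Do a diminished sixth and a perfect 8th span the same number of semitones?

7 semitones (diminished sixth) vs 12 semitones (perfect octave): not equal.

No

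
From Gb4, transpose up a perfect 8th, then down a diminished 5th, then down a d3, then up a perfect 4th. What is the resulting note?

Up a perfect octave from Gb4: Gb5 (12 semitones up).
Down a diminished fifth from Gb5: C5 (6 semitones down).
Down a diminished third from C5: A#4 (2 semitones down).
A perfect fourth up from A#4 is D#5.

D#5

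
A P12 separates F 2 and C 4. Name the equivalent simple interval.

Take out an octave (7 from the number): 12 − 7 = 5.
That makes a perfect twelfth a compound perfect fifth — an octave plus a perfect fifth.

P5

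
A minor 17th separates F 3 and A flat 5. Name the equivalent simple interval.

m3

Each octave removed subtracts seven from the number: 17 − 14 = 3.
That makes a minor seventeenth a compound minor third — 2 octaves plus a minor third.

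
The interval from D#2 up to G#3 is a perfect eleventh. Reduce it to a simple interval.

perfect 4th

Each octave removed subtracts seven from the number: 11 − 7 = 4.
Quality carries through unchanged, so the simple form is a perfect fourth.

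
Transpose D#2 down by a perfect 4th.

Four letter names down from D: A.
Moving 5 semitones down from D#2 (the size of a perfect fourth) reaches A#1.

A#1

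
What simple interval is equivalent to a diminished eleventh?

diminished fourth

Subtracting seven from the interval number removes an octave: 11 − 7 = 4.
So a diminished eleventh is an octave plus a diminished fourth. The quality is unchanged.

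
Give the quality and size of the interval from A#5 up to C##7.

major tenth

A to C spans three letter names (A-B-C), plus an octave, so the interval is some kind of tenth.
Counting semitones, A#5→C##7 is 16, which is the major tenth.
(Equivalently, a compound major third: a major third plus an octave.)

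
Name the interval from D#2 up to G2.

D to G spans four letter names (D-E-F-G), so the interval is some kind of fourth.
A perfect fourth would be 5 semitones; D#2 to G2 is 4, one semitone narrower, so the interval is diminished.

diminished fourth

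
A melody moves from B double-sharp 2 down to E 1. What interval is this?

Descending from B##2 to E1 is the same interval as ascending E1 to B##2.
E to B spans five letter names (E-F-G-A-B), plus an octave — that makes it a twelfth of some quality.
A perfect twelfth would be 19 semitones; E1 to B##2 is 21, two semitones wider, so the interval is doubly augmented.
(Equivalently, a compound doubly augmented fifth: a doubly augmented fifth plus an octave.)

doubly augmented 12th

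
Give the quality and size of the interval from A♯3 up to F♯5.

m13

A to F spans six letter names (A-B-C-D-E-F), plus an octave: a thirteenth.
A#3 to F#5 is 20 semitones, a half step short of the major thirteenth (21), so this is minor.
(Equivalently, a compound minor sixth: a minor sixth plus an octave.)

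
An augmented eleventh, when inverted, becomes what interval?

diminished fifth

First reduce the compound augmented eleventh to its simple form, an augmented fourth.
The rule of nine gives the new number: 9 − 4 = 5, so a fourth becomes a fifth.
And augmented becomes diminished under inversion, so we get a diminished fifth.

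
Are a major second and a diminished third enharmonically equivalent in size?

Yes

Both span 2 semitones: a major second and a diminished third are the same chromatic distance.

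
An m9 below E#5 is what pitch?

D##4

Two letters down from E (plus an octave) reaches D.
A minor ninth spans 13 semitones, so from E#5 the target pitch is D##4.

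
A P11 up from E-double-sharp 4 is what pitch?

A-double-sharp 5

Four letters up from E (plus an octave) reaches A.
A perfect eleventh is 17 semitones; 17 semitones up from E##4 gives A##5.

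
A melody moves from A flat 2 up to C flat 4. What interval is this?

A to C spans three letter names (A-B-C), plus an octave, so the interval is some kind of tenth.
At 15 semitones, Ab2→Cb4 falls one short of a major tenth: minor.
(Equivalently, a compound minor third: a minor third plus an octave.)

minor 10th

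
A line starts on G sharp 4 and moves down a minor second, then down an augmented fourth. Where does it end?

C sharp 4

Down a minor second from G#4: F##4 (1 semitone down).
An augmented fourth down from F##4 is C#4.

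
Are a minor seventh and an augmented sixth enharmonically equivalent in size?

Yes

A minor seventh = 10 semitones = an augmented sixth; enharmonically equal.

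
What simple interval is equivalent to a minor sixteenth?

minor 2nd

Subtracting seven from the interval number removes an octave: 16 − 14 = 2.
So a minor sixteenth is 2 octaves plus a minor second. The quality is unchanged.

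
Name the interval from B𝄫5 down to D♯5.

Descending from Bbb5 to D#5 is the same interval as ascending D#5 to Bbb5.
D to B spans six letter names (D-E-F-G-A-B): a sixth.
D#5 to Bbb5 spans 6 semitones — three semitones narrower than the major sixth (9) — giving a doubly diminished sixth.

doubly diminished sixth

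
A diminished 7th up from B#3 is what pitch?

A4

Counting seven letter names up from B lands on A.
A diminished seventh spans 9 semitones, so from B#3 the target pitch is A4.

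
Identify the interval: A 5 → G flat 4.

Descending from A5 to Gb4 is the same interval as ascending Gb4 to A5.
G to A spans two letter names (G-A), plus an octave: a ninth.
Gb4 to A5 spans 15 semitones — one semitone wider than the major ninth (14) — giving an augmented ninth.
(Equivalently, a compound augmented second: an augmented second plus an octave.)

augmented ninth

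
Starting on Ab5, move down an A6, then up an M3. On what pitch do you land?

Down an augmented sixth from Ab5: Cbb5 (10 semitones down).
Up a major third from Cbb5: Ebb5 (4 semitones up).

Ebb5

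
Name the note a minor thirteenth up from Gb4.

Ebb6

The thirteenth's letter: G up six letter names plus an octave → E.
A minor thirteenth is 20 semitones; 20 semitones up from Gb4 gives Ebb6.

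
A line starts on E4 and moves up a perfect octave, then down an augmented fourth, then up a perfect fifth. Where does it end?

A perfect octave up from E4 is E5.
Down an augmented fourth from E5: Bb4 (6 semitones down).
A perfect fifth up from Bb4 is F5.

F5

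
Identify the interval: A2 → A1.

perfect octave

Descending from A2 to A1 is the same interval as ascending A1 to A2.
A to A is the same letter name, plus an octave — that makes it an octave of some quality.
Counting semitones, A1→A2 is 12, which is the perfect octave.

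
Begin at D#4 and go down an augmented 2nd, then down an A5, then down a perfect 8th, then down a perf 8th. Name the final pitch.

D#4 down an augmented second → C4 (3 semitones).
Down an augmented fifth from C4: Fb3 (8 semitones down).
Fb3 down a perfect octave → Fb2 (12 semitones).
Fb2 down a perfect octave → Fb1 (12 semitones).

Fb1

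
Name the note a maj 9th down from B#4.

A#3

The ninth's letter: B down two letter names plus an octave → A.
A major ninth is 14 semitones; 14 semitones down from B#4 gives A#3.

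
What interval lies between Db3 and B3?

augmented 6th

D to B spans six letter names (D-E-F-G-A-B): a sixth.
Db3 to B3 spans 10 semitones — one semitone wider than the major sixth (9) — giving an augmented sixth.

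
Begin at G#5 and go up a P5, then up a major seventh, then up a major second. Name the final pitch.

Up a perfect fifth from G#5: D#6 (7 semitones up).
A major seventh up from D#6 is C##7.
A major second up from C##7 is D##7.

D##7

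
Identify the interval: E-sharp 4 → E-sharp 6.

P15

E to E is the same letter name, plus 2 octaves — that makes it a fifteenth of some quality.
The perfect fifteenth spans 24 semitones, and E#4 to E#6 is exactly 24 semitones — so this is a perfect fifteenth.
(Equivalently, a compound perfect octave: a perfect octave plus an octave.)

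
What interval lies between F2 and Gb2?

F to G spans two letter names (F-G): a second.
At 1 semitone, F2→Gb2 falls one short of a major second: minor.

minor second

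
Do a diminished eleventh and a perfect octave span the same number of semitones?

No

A diminished eleventh spans 16 semitones; a perfect octave spans 12 semitones. They differ by 4.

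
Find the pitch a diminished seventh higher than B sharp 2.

A 3

Counting seven letter names up from B lands on A.
Moving 9 semitones up from B#2 (the size of a diminished seventh) reaches A3.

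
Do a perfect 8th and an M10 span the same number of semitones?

A perfect octave is 12 semitones but a major tenth is 16 semitones — different sizes.

No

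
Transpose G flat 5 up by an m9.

A double-flat 6

Counting two letter names plus an octave up from G lands on A.
A minor ninth spans 13 semitones, so from Gb5 the target pitch is Abb6.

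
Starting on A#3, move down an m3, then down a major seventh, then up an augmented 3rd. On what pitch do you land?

Down a minor third from A#3: F##3 (3 semitones down).
A major seventh down from F##3 is G#2.
An augmented third up from G#2 is B##2.

B##2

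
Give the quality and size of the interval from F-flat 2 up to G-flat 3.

F to G spans two letter names (F-G), plus an octave, so the interval is some kind of ninth.
Counting semitones, Fb2→Gb3 is 14, which is the major ninth.
(Equivalently, a compound major second: a major second plus an octave.)

M9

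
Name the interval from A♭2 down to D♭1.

perfect twelfth

Descending from Ab2 to Db1 is the same interval as ascending Db1 to Ab2.
D to A spans five letter names (D-E-F-G-A), plus an octave, so the interval is some kind of twelfth.
Db1 to Ab2 is 19 semitones, matching the perfect twelfth exactly, so the quality is perfect.
(Equivalently, a compound perfect fifth: a perfect fifth plus an octave.)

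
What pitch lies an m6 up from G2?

The sixth takes the letter from G up to E.
Moving 8 semitones up from G2 (the size of a minor sixth) reaches Eb3.

Eb3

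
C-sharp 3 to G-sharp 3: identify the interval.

perfect 5th

C to G spans five letter names (C-D-E-F-G), so the interval is some kind of fifth.
Counting semitones, C#3→G#3 is 7, which is the perfect fifth.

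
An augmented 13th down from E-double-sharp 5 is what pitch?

G-sharp 3

Counting six letter names plus an octave down from E lands on G.
An augmented thirteenth spans 22 semitones, so from E##5 the target pitch is G#3.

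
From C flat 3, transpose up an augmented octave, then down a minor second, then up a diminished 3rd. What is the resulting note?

An augmented octave up from Cb3 is C4.
Down a minor second from C4: B3 (1 semitone down).
A diminished third up from B3 is Db4.

D flat 4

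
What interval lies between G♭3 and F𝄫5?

G to F spans seven letter names (G-A-B-C-D-E-F), plus an octave: a fourteenth.
A major fourteenth would be 23 semitones; Gb3 to Fbb5 is 21, two semitones narrower, so the interval is diminished.
(Equivalently, a compound diminished seventh: a diminished seventh plus an octave.)

diminished 14th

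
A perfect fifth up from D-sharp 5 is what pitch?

The fifth takes the letter from D up to A.
A perfect fifth is 7 semitones; 7 semitones up from D#5 gives A#5.

A-sharp 5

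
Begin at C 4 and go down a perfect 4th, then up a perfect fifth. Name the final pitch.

D 4

C4 down a perfect fourth → G3 (5 semitones).
A perfect fifth up from G3 is D4.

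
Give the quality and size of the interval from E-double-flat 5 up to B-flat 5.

E to B spans five letter names (E-F-G-A-B), so the interval is some kind of fifth.
The perfect fifth is 7 semitones; here we have 8, one semitone wider: augmented.

augmented 5th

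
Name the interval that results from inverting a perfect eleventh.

perfect 5th

First reduce the compound perfect eleventh to its simple form, a perfect fourth.
Interval numbers invert to sum to nine: 4 + 5 = 9, so a fourth inverts to a fifth.
The quality also flips — perfect stays perfect — giving a perfect fifth.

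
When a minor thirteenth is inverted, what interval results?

First reduce the compound minor thirteenth to its simple form, a minor sixth.
Interval numbers invert to sum to nine: 6 + 3 = 9, so a sixth inverts to a third.
And minor becomes major under inversion, so we get a major third.

major third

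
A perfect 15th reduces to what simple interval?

perfect 8th

Each octave removed subtracts seven from the number: 15 − 7 = 8.
That makes a perfect fifteenth a compound perfect octave — an octave plus a perfect octave.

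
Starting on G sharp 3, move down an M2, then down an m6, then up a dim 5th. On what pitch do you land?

E 3

G#3 down a major second → F#3 (2 semitones).
F#3 down a minor sixth → A#2 (8 semitones).
A diminished fifth up from A#2 is E3.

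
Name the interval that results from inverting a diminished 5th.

Inverted interval numbers add to nine, so a fifth pairs with a fourth (5 + 4 = 9).
And diminished becomes augmented under inversion, so we get an augmented fourth.

A4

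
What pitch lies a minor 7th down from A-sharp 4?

B-sharp 3

Counting seven letter names down from A lands on B.
Moving 10 semitones down from A#4 (the size of a minor seventh) reaches B#3.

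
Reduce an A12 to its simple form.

Subtracting seven from the interval number removes an octave: 12 − 7 = 5.
So an augmented twelfth is an octave plus an augmented fifth. The quality is unchanged.

augmented 5th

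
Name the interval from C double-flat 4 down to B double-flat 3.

Descending from Cbb4 to Bbb3 is the same interval as ascending Bbb3 to Cbb4.
B to C spans two letter names (B-C) — that makes it a second of some quality.
A major second would be 2 semitones, but Bbb3 to Cbb4 is 1 — one semitone narrower, making it a minor second.

minor second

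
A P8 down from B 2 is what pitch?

For an octave the letter name doesn't change: still B, an octave down.
Moving 12 semitones down from B2 (the size of a perfect octave) reaches B1.

B 1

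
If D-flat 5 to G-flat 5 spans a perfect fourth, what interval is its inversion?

Inverted interval numbers add to nine, so a fourth pairs with a fifth (4 + 5 = 9).
The quality also flips — perfect stays perfect — giving a perfect fifth.

perfect 5th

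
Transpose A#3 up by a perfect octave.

A#4

An octave keeps the letter name A, an octave up from A.
Moving 12 semitones up from A#3 (the size of a perfect octave) reaches A#4.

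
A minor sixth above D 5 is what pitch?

The sixth takes the letter from D up to B.
A minor sixth spans 8 semitones, so from D5 the target pitch is Bb5.

B flat 5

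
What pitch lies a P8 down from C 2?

An octave keeps the letter name C, an octave down from C.
A perfect octave spans 12 semitones, so from C2 the target pitch is C1.

C 1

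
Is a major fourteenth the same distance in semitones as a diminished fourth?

No

A major fourteenth spans 23 semitones; a diminished fourth spans 4 semitones. They differ by 19.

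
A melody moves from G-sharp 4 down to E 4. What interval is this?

Descending from G#4 to E4 is the same interval as ascending E4 to G#4.
E to G spans three letter names (E-F-G) — that makes it a third of some quality.
E4 to G#4 is 4 semitones, matching the major third exactly, so the quality is major.

major third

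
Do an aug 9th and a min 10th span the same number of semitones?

An augmented ninth spans 15 semitones, and a minor tenth also spans 15 semitones — they're enharmonic.

Yes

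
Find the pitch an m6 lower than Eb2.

G1

Counting six letter names down from E lands on G.
A minor sixth spans 8 semitones, so from Eb2 the target pitch is G1.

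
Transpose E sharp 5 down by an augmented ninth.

D 4

The ninth's letter: E down two letter names plus an octave → D.
Moving 15 semitones down from E#5 (the size of an augmented ninth) reaches D4.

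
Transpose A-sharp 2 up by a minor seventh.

G-sharp 3

The seventh takes the letter from A up to G.
Moving 10 semitones up from A#2 (the size of a minor seventh) reaches G#3.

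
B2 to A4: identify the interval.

m14

B to A spans seven letter names (B-C-D-E-F-G-A), plus an octave: a fourteenth.
B2 to A4 is 22 semitones, a half step short of the major fourteenth (23), so this is minor.
(Equivalently, a compound minor seventh: a minor seventh plus an octave.)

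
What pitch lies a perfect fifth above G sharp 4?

Counting five letter names up from G lands on D.
A perfect fifth spans 7 semitones, so from G#4 the target pitch is D#5.

D sharp 5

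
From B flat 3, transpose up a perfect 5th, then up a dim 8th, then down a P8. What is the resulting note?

A perfect fifth up from Bb3 is F4.
A diminished octave up from F4 is Fb5.
A perfect octave down from Fb5 is Fb4.

F flat 4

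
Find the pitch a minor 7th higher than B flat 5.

A flat 6

The seventh takes the letter from B up to A.
A minor seventh is 10 semitones; 10 semitones up from Bb5 gives Ab6.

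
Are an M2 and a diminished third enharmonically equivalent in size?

A major second spans 2 semitones, and a diminished third also spans 2 semitones — they're enharmonic.

Yes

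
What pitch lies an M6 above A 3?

Six letter names up from A: F.
A major sixth spans 9 semitones, so from A3 the target pitch is F#4.

F sharp 4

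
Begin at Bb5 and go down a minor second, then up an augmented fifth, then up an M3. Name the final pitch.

G##6

A minor second down from Bb5 is A5.
An augmented fifth up from A5 is E#6.
E#6 up a major third → G##6 (4 semitones).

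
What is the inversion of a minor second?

M7

Interval numbers invert to sum to nine: 2 + 7 = 9, so a second inverts to a seventh.
The quality also flips — minor becomes major — giving a major seventh.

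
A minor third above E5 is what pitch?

Counting three letter names up from E lands on G.
Moving 3 semitones up from E5 (the size of a minor third) reaches G5.

G5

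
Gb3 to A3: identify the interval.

G to A spans two letter names (G-A): a second.
Gb3 to A3 spans 3 semitones — one semitone wider than the major second (2) — giving an augmented second.

augmented second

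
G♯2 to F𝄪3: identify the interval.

G to F spans seven letter names (G-A-B-C-D-E-F): a seventh.
The major seventh spans 11 semitones, and G#2 to F##3 is exactly 11 semitones — so this is a major seventh.

major seventh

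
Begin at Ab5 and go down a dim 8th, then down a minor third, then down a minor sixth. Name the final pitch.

A#3

Down a diminished octave from Ab5: A4 (11 semitones down).
A4 down a minor third → F#4 (3 semitones).
Down a minor sixth from F#4: A#3 (8 semitones down).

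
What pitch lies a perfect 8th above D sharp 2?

D sharp 3

The letter stays D (same as the start), shifted an octave up.
A perfect octave spans 12 semitones, so from D#2 the target pitch is D#3.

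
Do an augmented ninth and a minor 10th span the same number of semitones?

An augmented ninth = 15 semitones = a minor tenth; enharmonically equal.

Yes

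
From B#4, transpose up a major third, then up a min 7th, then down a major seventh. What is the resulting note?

D#5

B#4 up a major third → D##5 (4 semitones).
D##5 up a minor seventh → C##6 (10 semitones).
C##6 down a major seventh → D#5 (11 semitones).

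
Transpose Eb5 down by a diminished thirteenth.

Six letters down from E (plus an octave) reaches G.
Moving 19 semitones down from Eb5 (the size of a diminished thirteenth) reaches G#3.

G#3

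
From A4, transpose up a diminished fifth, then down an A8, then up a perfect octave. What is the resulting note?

Up a diminished fifth from A4: Eb5 (6 semitones up).
Down an augmented octave from Eb5: Ebb4 (13 semitones down).
Up a perfect octave from Ebb4: Ebb5 (12 semitones up).

Ebb5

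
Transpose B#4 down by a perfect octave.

An octave keeps the letter name B, an octave down from B.
A perfect octave is 12 semitones; 12 semitones down from B#4 gives B#3.

B#3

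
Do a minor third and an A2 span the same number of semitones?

Yes

A minor third spans 3 semitones, and an augmented second also spans 3 semitones — they're enharmonic.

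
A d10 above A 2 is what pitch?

The tenth's letter: A up three letter names plus an octave → C.
Moving 14 semitones up from A2 (the size of a diminished tenth) reaches Cb4.

C-flat 4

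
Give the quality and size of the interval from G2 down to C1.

P12

Descending from G2 to C1 is the same interval as ascending C1 to G2.
C to G spans five letter names (C-D-E-F-G), plus an octave, so the interval is some kind of twelfth.
C1 to G2 is 19 semitones, matching the perfect twelfth exactly, so the quality is perfect.
(Equivalently, a compound perfect fifth: a perfect fifth plus an octave.)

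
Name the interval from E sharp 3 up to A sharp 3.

E to A spans four letter names (E-F-G-A): a fourth.
E#3 to A#3 is 5 semitones, matching the perfect fourth exactly, so the quality is perfect.

perfect 4th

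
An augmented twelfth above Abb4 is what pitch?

The twelfth's letter: A up five letter names plus an octave → E.
An augmented twelfth spans 20 semitones, so from Abb4 the target pitch is Eb6.

Eb6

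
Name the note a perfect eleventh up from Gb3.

Cb5

Four letters up from G (plus an octave) reaches C.
Moving 17 semitones up from Gb3 (the size of a perfect eleventh) reaches Cb5.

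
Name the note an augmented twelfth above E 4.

B sharp 5

Five letters up from E (plus an octave) reaches B.
An augmented twelfth is 20 semitones; 20 semitones up from E4 gives B#5.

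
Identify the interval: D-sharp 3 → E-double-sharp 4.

D to E spans two letter names (D-E), plus an octave, so the interval is some kind of ninth.
The major ninth is 14 semitones; here we have 15, one semitone wider: augmented.
(Equivalently, a compound augmented second: an augmented second plus an octave.)

augmented ninth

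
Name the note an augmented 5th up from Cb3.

Counting five letter names up from C lands on G.
An augmented fifth is 8 semitones; 8 semitones up from Cb3 gives G3.

G3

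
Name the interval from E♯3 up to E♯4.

perfect 8th

E to E is the same letter name, plus an octave: an octave.
E#3 to E#4 is 12 semitones, matching the perfect octave exactly, so the quality is perfect.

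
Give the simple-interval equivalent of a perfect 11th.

perfect 4th

Each octave removed subtracts seven from the number: 11 − 7 = 4.
Quality carries through unchanged, so the simple form is a perfect fourth.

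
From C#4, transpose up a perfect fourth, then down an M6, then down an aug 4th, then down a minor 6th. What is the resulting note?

G2

C#4 up a perfect fourth → F#4 (5 semitones).
Down a major sixth from F#4: A3 (9 semitones down).
An augmented fourth down from A3 is Eb3.
Down a minor sixth from Eb3: G2 (8 semitones down).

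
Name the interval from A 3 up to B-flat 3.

A to B spans two letter names (A-B): a second.
A major second would be 2 semitones, but A3 to Bb3 is 1 — one semitone narrower, making it a minor second.

minor second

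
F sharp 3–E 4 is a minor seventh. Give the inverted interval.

The rule of nine gives the new number: 9 − 7 = 2, so a seventh becomes a second.
And minor becomes major under inversion, so we get a major second.

major second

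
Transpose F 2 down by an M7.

Counting seven letter names down from F lands on G.
A major seventh is 11 semitones; 11 semitones down from F2 gives Gb1.

G flat 1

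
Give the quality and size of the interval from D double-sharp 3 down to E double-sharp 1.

Descending from D##3 to E##1 is the same interval as ascending E##1 to D##3.
E to D spans seven letter names (E-F-G-A-B-C-D), plus an octave: a fourteenth.
At 22 semitones, E##1→D##3 falls one short of a major fourteenth: minor.
(Equivalently, a compound minor seventh: a minor seventh plus an octave.)

minor fourteenth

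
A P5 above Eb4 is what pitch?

Five letter names up from E: B.
A perfect fifth spans 7 semitones, so from Eb4 the target pitch is Bb4.

Bb4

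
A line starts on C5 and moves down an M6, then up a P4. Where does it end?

Ab4

A major sixth down from C5 is Eb4.
Eb4 up a perfect fourth → Ab4 (5 semitones).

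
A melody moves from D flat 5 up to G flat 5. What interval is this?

D to G spans four letter names (D-E-F-G), so the interval is some kind of fourth.
Db5 to Gb5 is 5 semitones, matching the perfect fourth exactly, so the quality is perfect.

perfect fourth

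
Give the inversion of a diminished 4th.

A5

Interval numbers invert to sum to nine: 4 + 5 = 9, so a fourth inverts to a fifth.
Quality inverts too: diminished becomes augmented. That makes the inversion an augmented fifth.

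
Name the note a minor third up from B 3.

D 4

Three letter names up from B: D.
A minor third spans 3 semitones, so from B3 the target pitch is D4.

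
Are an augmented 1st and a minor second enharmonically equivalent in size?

Both span 1 semitone: an augmented unison and a minor second are the same chromatic distance.

Yes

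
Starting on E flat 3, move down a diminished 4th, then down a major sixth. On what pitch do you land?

D 2

Eb3 down a diminished fourth → B2 (4 semitones).
Down a major sixth from B2: D2 (9 semitones down).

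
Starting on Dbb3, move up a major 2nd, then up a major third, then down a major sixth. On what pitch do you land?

Up a major second from Dbb3: Ebb3 (2 semitones up).
Ebb3 up a major third → Gb3 (4 semitones).
A major sixth down from Gb3 is Bbb2.

Bbb2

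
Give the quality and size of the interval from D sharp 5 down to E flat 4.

Descending from D#5 to Eb4 is the same interval as ascending Eb4 to D#5.
E to D spans seven letter names (E-F-G-A-B-C-D), so the interval is some kind of seventh.
Eb4 to D#5 spans 12 semitones — one semitone wider than the major seventh (11) — giving an augmented seventh.

A7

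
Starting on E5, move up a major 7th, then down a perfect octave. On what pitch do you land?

A major seventh up from E5 is D#6.
A perfect octave down from D#6 is D#5.

D#5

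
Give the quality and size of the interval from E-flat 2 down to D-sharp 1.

Descending from Eb2 to D#1 is the same interval as ascending D#1 to Eb2.
D to E spans two letter names (D-E), plus an octave: a ninth.
D#1 to Eb2 spans 12 semitones — two semitones narrower than the major ninth (14) — giving a diminished ninth.

diminished ninth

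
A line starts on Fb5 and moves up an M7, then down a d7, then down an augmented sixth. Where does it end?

Ab4

Up a major seventh from Fb5: Eb6 (11 semitones up).
A diminished seventh down from Eb6 is F#5.
Down an augmented sixth from F#5: Ab4 (10 semitones down).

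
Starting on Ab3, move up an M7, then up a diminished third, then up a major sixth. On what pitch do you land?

Ab3 up a major seventh → G4 (11 semitones).
Up a diminished third from G4: Bbb4 (2 semitones up).
Up a major sixth from Bbb4: Gb5 (9 semitones up).

Gb5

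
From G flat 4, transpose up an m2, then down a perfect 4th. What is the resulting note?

E double-flat 4

Gb4 up a minor second → Abb4 (1 semitone).
Abb4 down a perfect fourth → Ebb4 (5 semitones).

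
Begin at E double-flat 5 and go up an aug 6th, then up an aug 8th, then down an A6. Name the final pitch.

E flat 6

Up an augmented sixth from Ebb5: C6 (10 semitones up).
C6 up an augmented octave → C#7 (13 semitones).
Down an augmented sixth from C#7: Eb6 (10 semitones down).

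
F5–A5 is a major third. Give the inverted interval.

Inverted interval numbers add to nine, so a third pairs with a sixth (3 + 6 = 9).
And major becomes minor under inversion, so we get a minor sixth.

minor sixth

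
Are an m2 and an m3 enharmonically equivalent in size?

1 semitone (minor second) vs 3 semitones (minor third): not equal.

No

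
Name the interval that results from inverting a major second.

Interval numbers invert to sum to nine: 2 + 7 = 9, so a second inverts to a seventh.
The quality also flips — major becomes minor — giving a minor seventh.

minor 7th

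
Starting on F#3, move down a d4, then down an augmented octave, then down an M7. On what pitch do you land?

D1

Down a diminished fourth from F#3: C##3 (4 semitones down).
An augmented octave down from C##3 is C#2.
Down a major seventh from C#2: D1 (11 semitones down).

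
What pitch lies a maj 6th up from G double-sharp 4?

Six letter names up from G: E.
A major sixth spans 9 semitones, so from G##4 the target pitch is E##5.

E double-sharp 5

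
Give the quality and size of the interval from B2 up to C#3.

M2

B to C spans two letter names (B-C): a second.
Counting semitones, B2→C#3 is 2, which is the major second.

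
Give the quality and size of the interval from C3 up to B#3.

C to B spans seven letter names (C-D-E-F-G-A-B) — that makes it a seventh of some quality.
The major seventh is 11 semitones; here we have 12, one semitone wider: augmented.

augmented 7th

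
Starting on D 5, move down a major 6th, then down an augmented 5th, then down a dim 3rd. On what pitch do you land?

D5 down a major sixth → F4 (9 semitones).
F4 down an augmented fifth → Bbb3 (8 semitones).
Down a diminished third from Bbb3: G3 (2 semitones down).

G 3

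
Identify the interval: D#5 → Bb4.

augmented third

Descending from D#5 to Bb4 is the same interval as ascending Bb4 to D#5.
B to D spans three letter names (B-C-D) — that makes it a third of some quality.
A major third would be 4 semitones; Bb4 to D#5 is 5, one semitone wider, so the interval is augmented.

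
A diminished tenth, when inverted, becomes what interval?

First reduce the compound diminished tenth to its simple form, a diminished third.
Inverted interval numbers add to nine, so a third pairs with a sixth (3 + 6 = 9).
And diminished becomes augmented under inversion, so we get an augmented sixth.

augmented 6th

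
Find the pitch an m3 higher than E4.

Counting three letter names up from E lands on G.
A minor third is 3 semitones; 3 semitones up from E4 gives G4.

G4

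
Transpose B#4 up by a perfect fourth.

E#5

Four letter names up from B: E.
Moving 5 semitones up from B#4 (the size of a perfect fourth) reaches E#5.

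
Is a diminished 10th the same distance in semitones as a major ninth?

A diminished tenth spans 14 semitones, and a major ninth also spans 14 semitones — they're enharmonic.

Yes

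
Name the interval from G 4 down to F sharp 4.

minor second

Descending from G4 to F#4 is the same interval as ascending F#4 to G4.
F to G spans two letter names (F-G): a second.
At 1 semitone, F#4→G4 falls one short of a major second: minor.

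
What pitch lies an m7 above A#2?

G#3

Seven letter names up from A: G.
A minor seventh is 10 semitones; 10 semitones up from A#2 gives G#3.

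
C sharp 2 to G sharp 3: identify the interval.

perfect twelfth

C to G spans five letter names (C-D-E-F-G), plus an octave, so the interval is some kind of twelfth.
The perfect twelfth spans 19 semitones, and C#2 to G#3 is exactly 19 semitones — so this is a perfect twelfth.
(Equivalently, a compound perfect fifth: a perfect fifth plus an octave.)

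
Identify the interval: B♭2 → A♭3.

m7

B to A spans seven letter names (B-C-D-E-F-G-A): a seventh.
A major seventh would be 11 semitones, but Bb2 to Ab3 is 10 — one semitone narrower, making it a minor seventh.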